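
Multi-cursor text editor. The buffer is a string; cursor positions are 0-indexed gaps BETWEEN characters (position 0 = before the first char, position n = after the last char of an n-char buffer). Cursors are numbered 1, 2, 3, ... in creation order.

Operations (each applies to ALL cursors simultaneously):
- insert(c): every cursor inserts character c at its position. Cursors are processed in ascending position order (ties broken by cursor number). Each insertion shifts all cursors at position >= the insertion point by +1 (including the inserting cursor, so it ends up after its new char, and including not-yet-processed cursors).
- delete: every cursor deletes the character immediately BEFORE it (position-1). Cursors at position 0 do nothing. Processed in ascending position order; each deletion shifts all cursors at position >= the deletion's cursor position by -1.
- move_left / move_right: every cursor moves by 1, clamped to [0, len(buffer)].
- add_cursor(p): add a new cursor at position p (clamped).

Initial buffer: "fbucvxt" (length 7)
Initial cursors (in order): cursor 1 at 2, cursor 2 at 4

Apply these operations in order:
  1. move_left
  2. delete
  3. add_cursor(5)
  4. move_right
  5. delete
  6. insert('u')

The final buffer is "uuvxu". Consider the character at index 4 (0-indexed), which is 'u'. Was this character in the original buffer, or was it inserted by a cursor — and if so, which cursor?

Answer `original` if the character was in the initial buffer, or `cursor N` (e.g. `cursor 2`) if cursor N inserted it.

Answer: cursor 3

Derivation:
After op 1 (move_left): buffer="fbucvxt" (len 7), cursors c1@1 c2@3, authorship .......
After op 2 (delete): buffer="bcvxt" (len 5), cursors c1@0 c2@1, authorship .....
After op 3 (add_cursor(5)): buffer="bcvxt" (len 5), cursors c1@0 c2@1 c3@5, authorship .....
After op 4 (move_right): buffer="bcvxt" (len 5), cursors c1@1 c2@2 c3@5, authorship .....
After op 5 (delete): buffer="vx" (len 2), cursors c1@0 c2@0 c3@2, authorship ..
After op 6 (insert('u')): buffer="uuvxu" (len 5), cursors c1@2 c2@2 c3@5, authorship 12..3
Authorship (.=original, N=cursor N): 1 2 . . 3
Index 4: author = 3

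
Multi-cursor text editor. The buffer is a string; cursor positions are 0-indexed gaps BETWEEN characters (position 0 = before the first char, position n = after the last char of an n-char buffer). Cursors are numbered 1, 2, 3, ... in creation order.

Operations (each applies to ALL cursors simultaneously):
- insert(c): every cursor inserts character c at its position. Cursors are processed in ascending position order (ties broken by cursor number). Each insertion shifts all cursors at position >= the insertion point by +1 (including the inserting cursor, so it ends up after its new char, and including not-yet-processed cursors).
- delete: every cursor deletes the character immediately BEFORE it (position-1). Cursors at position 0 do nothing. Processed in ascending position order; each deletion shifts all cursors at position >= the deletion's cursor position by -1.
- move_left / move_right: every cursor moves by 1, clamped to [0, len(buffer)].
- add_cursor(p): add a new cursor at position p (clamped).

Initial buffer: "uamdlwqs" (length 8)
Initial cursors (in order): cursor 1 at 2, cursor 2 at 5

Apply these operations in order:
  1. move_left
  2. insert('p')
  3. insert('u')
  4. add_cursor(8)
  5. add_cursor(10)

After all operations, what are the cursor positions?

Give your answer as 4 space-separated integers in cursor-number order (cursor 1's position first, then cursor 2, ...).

Answer: 3 8 8 10

Derivation:
After op 1 (move_left): buffer="uamdlwqs" (len 8), cursors c1@1 c2@4, authorship ........
After op 2 (insert('p')): buffer="upamdplwqs" (len 10), cursors c1@2 c2@6, authorship .1...2....
After op 3 (insert('u')): buffer="upuamdpulwqs" (len 12), cursors c1@3 c2@8, authorship .11...22....
After op 4 (add_cursor(8)): buffer="upuamdpulwqs" (len 12), cursors c1@3 c2@8 c3@8, authorship .11...22....
After op 5 (add_cursor(10)): buffer="upuamdpulwqs" (len 12), cursors c1@3 c2@8 c3@8 c4@10, authorship .11...22....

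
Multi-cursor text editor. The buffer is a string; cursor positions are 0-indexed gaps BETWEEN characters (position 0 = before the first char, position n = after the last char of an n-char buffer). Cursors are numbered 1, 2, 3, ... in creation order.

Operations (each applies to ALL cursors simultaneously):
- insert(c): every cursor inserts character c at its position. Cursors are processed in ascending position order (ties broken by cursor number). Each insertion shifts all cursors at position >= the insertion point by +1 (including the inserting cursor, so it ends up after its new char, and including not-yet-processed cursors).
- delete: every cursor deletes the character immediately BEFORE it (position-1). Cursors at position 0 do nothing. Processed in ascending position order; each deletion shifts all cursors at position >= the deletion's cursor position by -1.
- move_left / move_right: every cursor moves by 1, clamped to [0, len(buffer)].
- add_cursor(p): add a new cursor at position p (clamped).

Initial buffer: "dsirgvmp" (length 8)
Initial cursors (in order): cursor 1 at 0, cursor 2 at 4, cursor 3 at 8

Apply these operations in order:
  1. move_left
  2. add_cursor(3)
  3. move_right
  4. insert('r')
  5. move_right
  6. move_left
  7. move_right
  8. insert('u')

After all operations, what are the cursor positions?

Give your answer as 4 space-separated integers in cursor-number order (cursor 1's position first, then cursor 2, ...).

After op 1 (move_left): buffer="dsirgvmp" (len 8), cursors c1@0 c2@3 c3@7, authorship ........
After op 2 (add_cursor(3)): buffer="dsirgvmp" (len 8), cursors c1@0 c2@3 c4@3 c3@7, authorship ........
After op 3 (move_right): buffer="dsirgvmp" (len 8), cursors c1@1 c2@4 c4@4 c3@8, authorship ........
After op 4 (insert('r')): buffer="drsirrrgvmpr" (len 12), cursors c1@2 c2@7 c4@7 c3@12, authorship .1...24....3
After op 5 (move_right): buffer="drsirrrgvmpr" (len 12), cursors c1@3 c2@8 c4@8 c3@12, authorship .1...24....3
After op 6 (move_left): buffer="drsirrrgvmpr" (len 12), cursors c1@2 c2@7 c4@7 c3@11, authorship .1...24....3
After op 7 (move_right): buffer="drsirrrgvmpr" (len 12), cursors c1@3 c2@8 c4@8 c3@12, authorship .1...24....3
After op 8 (insert('u')): buffer="drsuirrrguuvmpru" (len 16), cursors c1@4 c2@11 c4@11 c3@16, authorship .1.1..24.24...33

Answer: 4 11 16 11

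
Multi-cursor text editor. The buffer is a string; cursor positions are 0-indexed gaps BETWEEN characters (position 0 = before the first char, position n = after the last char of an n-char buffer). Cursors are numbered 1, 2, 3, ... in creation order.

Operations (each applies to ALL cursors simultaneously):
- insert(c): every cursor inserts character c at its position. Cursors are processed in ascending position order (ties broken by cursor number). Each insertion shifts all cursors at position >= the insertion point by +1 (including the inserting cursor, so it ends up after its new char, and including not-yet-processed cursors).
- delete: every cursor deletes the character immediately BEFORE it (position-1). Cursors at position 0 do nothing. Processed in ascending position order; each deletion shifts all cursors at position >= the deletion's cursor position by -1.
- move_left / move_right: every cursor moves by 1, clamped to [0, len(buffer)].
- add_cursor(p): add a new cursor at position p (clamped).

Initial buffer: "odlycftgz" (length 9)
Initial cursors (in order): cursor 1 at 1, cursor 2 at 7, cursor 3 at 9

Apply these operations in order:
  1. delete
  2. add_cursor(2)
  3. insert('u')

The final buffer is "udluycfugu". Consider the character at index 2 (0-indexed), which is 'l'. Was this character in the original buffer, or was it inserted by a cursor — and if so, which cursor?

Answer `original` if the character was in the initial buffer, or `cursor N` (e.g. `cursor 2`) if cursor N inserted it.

Answer: original

Derivation:
After op 1 (delete): buffer="dlycfg" (len 6), cursors c1@0 c2@5 c3@6, authorship ......
After op 2 (add_cursor(2)): buffer="dlycfg" (len 6), cursors c1@0 c4@2 c2@5 c3@6, authorship ......
After op 3 (insert('u')): buffer="udluycfugu" (len 10), cursors c1@1 c4@4 c2@8 c3@10, authorship 1..4...2.3
Authorship (.=original, N=cursor N): 1 . . 4 . . . 2 . 3
Index 2: author = original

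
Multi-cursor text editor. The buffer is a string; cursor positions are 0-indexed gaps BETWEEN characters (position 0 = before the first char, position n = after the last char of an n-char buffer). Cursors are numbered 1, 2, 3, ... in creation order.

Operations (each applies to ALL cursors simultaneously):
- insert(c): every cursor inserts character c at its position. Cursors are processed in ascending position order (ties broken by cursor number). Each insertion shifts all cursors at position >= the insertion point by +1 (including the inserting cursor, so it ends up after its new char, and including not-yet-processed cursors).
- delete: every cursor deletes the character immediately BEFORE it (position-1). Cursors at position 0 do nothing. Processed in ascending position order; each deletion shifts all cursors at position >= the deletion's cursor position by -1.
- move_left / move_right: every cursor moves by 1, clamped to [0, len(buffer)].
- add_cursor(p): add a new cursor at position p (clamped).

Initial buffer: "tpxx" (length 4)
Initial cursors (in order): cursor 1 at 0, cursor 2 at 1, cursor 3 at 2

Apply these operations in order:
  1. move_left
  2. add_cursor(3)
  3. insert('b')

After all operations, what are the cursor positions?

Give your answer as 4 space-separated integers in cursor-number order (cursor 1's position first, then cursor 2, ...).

After op 1 (move_left): buffer="tpxx" (len 4), cursors c1@0 c2@0 c3@1, authorship ....
After op 2 (add_cursor(3)): buffer="tpxx" (len 4), cursors c1@0 c2@0 c3@1 c4@3, authorship ....
After op 3 (insert('b')): buffer="bbtbpxbx" (len 8), cursors c1@2 c2@2 c3@4 c4@7, authorship 12.3..4.

Answer: 2 2 4 7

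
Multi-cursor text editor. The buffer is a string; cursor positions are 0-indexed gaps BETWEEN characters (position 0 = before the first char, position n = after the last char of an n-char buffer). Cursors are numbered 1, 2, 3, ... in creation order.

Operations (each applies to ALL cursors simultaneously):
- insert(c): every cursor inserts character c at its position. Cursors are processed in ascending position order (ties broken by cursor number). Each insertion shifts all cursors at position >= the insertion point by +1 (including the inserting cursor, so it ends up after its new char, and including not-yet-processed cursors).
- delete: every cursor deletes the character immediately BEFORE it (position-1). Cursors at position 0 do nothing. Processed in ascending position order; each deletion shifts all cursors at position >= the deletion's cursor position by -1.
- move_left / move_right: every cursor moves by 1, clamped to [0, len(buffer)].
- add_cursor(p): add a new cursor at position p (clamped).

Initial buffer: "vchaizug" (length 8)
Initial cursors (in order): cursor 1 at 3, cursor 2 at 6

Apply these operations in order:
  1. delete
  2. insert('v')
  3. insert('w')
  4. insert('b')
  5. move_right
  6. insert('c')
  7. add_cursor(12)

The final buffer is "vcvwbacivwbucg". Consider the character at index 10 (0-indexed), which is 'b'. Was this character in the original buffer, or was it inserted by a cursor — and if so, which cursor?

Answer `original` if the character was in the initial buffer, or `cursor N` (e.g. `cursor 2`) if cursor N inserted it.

After op 1 (delete): buffer="vcaiug" (len 6), cursors c1@2 c2@4, authorship ......
After op 2 (insert('v')): buffer="vcvaivug" (len 8), cursors c1@3 c2@6, authorship ..1..2..
After op 3 (insert('w')): buffer="vcvwaivwug" (len 10), cursors c1@4 c2@8, authorship ..11..22..
After op 4 (insert('b')): buffer="vcvwbaivwbug" (len 12), cursors c1@5 c2@10, authorship ..111..222..
After op 5 (move_right): buffer="vcvwbaivwbug" (len 12), cursors c1@6 c2@11, authorship ..111..222..
After op 6 (insert('c')): buffer="vcvwbacivwbucg" (len 14), cursors c1@7 c2@13, authorship ..111.1.222.2.
After op 7 (add_cursor(12)): buffer="vcvwbacivwbucg" (len 14), cursors c1@7 c3@12 c2@13, authorship ..111.1.222.2.
Authorship (.=original, N=cursor N): . . 1 1 1 . 1 . 2 2 2 . 2 .
Index 10: author = 2

Answer: cursor 2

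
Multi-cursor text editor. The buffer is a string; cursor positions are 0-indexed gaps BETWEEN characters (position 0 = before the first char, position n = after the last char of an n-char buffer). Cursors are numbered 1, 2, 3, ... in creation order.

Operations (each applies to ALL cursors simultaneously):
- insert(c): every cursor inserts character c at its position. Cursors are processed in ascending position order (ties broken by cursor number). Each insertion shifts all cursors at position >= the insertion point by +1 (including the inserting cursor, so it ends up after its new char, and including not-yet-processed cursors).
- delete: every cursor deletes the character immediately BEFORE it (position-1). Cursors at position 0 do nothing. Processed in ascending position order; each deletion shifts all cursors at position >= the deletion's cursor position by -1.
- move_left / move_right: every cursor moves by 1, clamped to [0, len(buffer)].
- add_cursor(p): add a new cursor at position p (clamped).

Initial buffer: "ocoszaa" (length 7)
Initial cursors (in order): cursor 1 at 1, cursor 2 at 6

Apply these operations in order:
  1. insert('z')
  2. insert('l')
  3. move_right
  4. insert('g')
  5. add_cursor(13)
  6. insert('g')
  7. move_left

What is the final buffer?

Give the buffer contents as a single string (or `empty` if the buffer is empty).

After op 1 (insert('z')): buffer="ozcoszaza" (len 9), cursors c1@2 c2@8, authorship .1.....2.
After op 2 (insert('l')): buffer="ozlcoszazla" (len 11), cursors c1@3 c2@10, authorship .11.....22.
After op 3 (move_right): buffer="ozlcoszazla" (len 11), cursors c1@4 c2@11, authorship .11.....22.
After op 4 (insert('g')): buffer="ozlcgoszazlag" (len 13), cursors c1@5 c2@13, authorship .11.1....22.2
After op 5 (add_cursor(13)): buffer="ozlcgoszazlag" (len 13), cursors c1@5 c2@13 c3@13, authorship .11.1....22.2
After op 6 (insert('g')): buffer="ozlcggoszazlaggg" (len 16), cursors c1@6 c2@16 c3@16, authorship .11.11....22.223
After op 7 (move_left): buffer="ozlcggoszazlaggg" (len 16), cursors c1@5 c2@15 c3@15, authorship .11.11....22.223

Answer: ozlcggoszazlaggg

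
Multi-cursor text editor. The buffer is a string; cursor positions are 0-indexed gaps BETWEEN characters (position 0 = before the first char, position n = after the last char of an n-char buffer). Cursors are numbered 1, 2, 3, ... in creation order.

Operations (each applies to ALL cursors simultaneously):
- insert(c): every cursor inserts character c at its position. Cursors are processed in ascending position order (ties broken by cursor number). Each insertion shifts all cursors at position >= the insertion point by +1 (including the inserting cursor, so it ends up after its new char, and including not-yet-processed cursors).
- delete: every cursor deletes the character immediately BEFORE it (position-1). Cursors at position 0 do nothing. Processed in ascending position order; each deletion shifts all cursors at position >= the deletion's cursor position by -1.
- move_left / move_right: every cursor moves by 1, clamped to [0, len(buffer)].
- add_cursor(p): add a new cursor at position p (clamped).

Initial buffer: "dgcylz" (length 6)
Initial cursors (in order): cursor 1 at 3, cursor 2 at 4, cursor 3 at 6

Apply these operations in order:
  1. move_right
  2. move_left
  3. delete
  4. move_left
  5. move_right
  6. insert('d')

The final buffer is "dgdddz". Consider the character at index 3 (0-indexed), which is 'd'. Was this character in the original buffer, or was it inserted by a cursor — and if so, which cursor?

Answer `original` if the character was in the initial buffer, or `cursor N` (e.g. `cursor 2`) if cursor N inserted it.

After op 1 (move_right): buffer="dgcylz" (len 6), cursors c1@4 c2@5 c3@6, authorship ......
After op 2 (move_left): buffer="dgcylz" (len 6), cursors c1@3 c2@4 c3@5, authorship ......
After op 3 (delete): buffer="dgz" (len 3), cursors c1@2 c2@2 c3@2, authorship ...
After op 4 (move_left): buffer="dgz" (len 3), cursors c1@1 c2@1 c3@1, authorship ...
After op 5 (move_right): buffer="dgz" (len 3), cursors c1@2 c2@2 c3@2, authorship ...
After op 6 (insert('d')): buffer="dgdddz" (len 6), cursors c1@5 c2@5 c3@5, authorship ..123.
Authorship (.=original, N=cursor N): . . 1 2 3 .
Index 3: author = 2

Answer: cursor 2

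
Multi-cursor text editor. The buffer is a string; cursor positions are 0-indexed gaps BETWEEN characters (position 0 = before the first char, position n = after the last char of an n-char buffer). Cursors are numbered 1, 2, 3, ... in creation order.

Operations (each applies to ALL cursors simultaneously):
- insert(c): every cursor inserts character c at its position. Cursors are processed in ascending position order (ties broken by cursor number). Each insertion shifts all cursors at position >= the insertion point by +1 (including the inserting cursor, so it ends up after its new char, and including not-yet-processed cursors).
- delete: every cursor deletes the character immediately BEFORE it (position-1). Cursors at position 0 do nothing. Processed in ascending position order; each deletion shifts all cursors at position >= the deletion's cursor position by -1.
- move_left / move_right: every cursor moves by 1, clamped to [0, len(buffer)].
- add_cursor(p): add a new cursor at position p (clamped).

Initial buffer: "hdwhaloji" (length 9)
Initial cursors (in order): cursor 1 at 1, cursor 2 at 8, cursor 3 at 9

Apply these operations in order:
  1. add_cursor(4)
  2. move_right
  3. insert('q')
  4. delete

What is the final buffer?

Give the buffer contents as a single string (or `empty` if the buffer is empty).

After op 1 (add_cursor(4)): buffer="hdwhaloji" (len 9), cursors c1@1 c4@4 c2@8 c3@9, authorship .........
After op 2 (move_right): buffer="hdwhaloji" (len 9), cursors c1@2 c4@5 c2@9 c3@9, authorship .........
After op 3 (insert('q')): buffer="hdqwhaqlojiqq" (len 13), cursors c1@3 c4@7 c2@13 c3@13, authorship ..1...4....23
After op 4 (delete): buffer="hdwhaloji" (len 9), cursors c1@2 c4@5 c2@9 c3@9, authorship .........

Answer: hdwhaloji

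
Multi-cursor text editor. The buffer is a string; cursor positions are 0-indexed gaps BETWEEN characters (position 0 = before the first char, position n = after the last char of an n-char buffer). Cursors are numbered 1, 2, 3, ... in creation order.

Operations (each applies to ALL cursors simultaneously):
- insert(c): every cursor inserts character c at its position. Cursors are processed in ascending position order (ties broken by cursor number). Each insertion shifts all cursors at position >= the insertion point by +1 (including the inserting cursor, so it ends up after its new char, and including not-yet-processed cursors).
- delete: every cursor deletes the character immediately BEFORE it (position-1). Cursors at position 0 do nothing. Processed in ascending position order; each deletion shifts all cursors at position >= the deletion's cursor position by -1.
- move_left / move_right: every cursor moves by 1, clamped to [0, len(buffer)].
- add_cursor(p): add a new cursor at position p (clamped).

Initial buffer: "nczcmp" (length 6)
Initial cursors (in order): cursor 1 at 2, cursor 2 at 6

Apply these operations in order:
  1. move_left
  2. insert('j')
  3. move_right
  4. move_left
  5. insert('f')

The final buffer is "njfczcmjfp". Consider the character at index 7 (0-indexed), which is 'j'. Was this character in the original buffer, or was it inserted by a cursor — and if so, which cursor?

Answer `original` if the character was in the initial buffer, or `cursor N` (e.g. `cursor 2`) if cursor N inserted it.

Answer: cursor 2

Derivation:
After op 1 (move_left): buffer="nczcmp" (len 6), cursors c1@1 c2@5, authorship ......
After op 2 (insert('j')): buffer="njczcmjp" (len 8), cursors c1@2 c2@7, authorship .1....2.
After op 3 (move_right): buffer="njczcmjp" (len 8), cursors c1@3 c2@8, authorship .1....2.
After op 4 (move_left): buffer="njczcmjp" (len 8), cursors c1@2 c2@7, authorship .1....2.
After op 5 (insert('f')): buffer="njfczcmjfp" (len 10), cursors c1@3 c2@9, authorship .11....22.
Authorship (.=original, N=cursor N): . 1 1 . . . . 2 2 .
Index 7: author = 2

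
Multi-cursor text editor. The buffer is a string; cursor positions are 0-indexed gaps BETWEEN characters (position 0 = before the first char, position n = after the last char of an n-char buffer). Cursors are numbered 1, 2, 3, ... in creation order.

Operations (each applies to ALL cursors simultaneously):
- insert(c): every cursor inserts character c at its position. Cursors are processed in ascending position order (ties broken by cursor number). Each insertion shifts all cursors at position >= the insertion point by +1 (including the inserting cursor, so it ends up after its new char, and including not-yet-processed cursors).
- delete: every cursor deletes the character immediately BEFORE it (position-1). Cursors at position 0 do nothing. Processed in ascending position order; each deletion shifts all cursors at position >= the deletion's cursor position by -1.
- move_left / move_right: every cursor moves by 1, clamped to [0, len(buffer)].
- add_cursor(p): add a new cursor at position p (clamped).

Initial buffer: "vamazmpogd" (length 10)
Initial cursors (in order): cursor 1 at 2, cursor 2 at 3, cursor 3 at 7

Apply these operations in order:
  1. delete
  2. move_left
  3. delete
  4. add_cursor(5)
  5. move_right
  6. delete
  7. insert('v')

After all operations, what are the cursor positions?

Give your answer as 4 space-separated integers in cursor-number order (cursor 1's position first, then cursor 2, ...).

After op 1 (delete): buffer="vazmogd" (len 7), cursors c1@1 c2@1 c3@4, authorship .......
After op 2 (move_left): buffer="vazmogd" (len 7), cursors c1@0 c2@0 c3@3, authorship .......
After op 3 (delete): buffer="vamogd" (len 6), cursors c1@0 c2@0 c3@2, authorship ......
After op 4 (add_cursor(5)): buffer="vamogd" (len 6), cursors c1@0 c2@0 c3@2 c4@5, authorship ......
After op 5 (move_right): buffer="vamogd" (len 6), cursors c1@1 c2@1 c3@3 c4@6, authorship ......
After op 6 (delete): buffer="aog" (len 3), cursors c1@0 c2@0 c3@1 c4@3, authorship ...
After op 7 (insert('v')): buffer="vvavogv" (len 7), cursors c1@2 c2@2 c3@4 c4@7, authorship 12.3..4

Answer: 2 2 4 7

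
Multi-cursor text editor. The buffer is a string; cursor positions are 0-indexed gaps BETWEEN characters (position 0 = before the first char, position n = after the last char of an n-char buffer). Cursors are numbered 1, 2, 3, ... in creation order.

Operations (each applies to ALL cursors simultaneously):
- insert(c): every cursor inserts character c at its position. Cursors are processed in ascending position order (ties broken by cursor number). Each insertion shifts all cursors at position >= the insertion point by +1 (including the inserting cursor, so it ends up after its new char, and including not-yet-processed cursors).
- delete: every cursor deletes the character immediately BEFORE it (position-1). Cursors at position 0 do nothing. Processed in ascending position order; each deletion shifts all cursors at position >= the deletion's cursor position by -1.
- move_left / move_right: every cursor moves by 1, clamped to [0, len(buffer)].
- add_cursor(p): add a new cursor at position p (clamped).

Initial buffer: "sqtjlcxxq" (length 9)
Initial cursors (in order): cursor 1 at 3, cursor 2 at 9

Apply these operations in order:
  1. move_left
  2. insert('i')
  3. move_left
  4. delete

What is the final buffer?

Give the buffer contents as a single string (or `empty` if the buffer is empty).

Answer: sitjlcxiq

Derivation:
After op 1 (move_left): buffer="sqtjlcxxq" (len 9), cursors c1@2 c2@8, authorship .........
After op 2 (insert('i')): buffer="sqitjlcxxiq" (len 11), cursors c1@3 c2@10, authorship ..1......2.
After op 3 (move_left): buffer="sqitjlcxxiq" (len 11), cursors c1@2 c2@9, authorship ..1......2.
After op 4 (delete): buffer="sitjlcxiq" (len 9), cursors c1@1 c2@7, authorship .1.....2.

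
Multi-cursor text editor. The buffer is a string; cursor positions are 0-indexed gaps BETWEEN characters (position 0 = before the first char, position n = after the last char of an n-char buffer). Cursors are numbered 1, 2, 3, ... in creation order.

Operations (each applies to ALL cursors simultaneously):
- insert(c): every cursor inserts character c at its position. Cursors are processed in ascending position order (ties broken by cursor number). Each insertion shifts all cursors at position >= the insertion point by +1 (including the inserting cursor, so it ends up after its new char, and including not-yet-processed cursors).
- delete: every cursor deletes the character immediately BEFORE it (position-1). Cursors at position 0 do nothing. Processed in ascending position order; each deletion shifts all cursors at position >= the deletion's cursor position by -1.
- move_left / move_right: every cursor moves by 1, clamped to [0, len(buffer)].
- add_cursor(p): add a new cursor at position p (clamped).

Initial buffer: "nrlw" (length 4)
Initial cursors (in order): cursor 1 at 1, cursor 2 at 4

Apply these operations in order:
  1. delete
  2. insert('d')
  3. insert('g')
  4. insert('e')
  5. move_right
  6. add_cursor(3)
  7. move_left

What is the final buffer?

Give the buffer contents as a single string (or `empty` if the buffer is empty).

Answer: dgerldge

Derivation:
After op 1 (delete): buffer="rl" (len 2), cursors c1@0 c2@2, authorship ..
After op 2 (insert('d')): buffer="drld" (len 4), cursors c1@1 c2@4, authorship 1..2
After op 3 (insert('g')): buffer="dgrldg" (len 6), cursors c1@2 c2@6, authorship 11..22
After op 4 (insert('e')): buffer="dgerldge" (len 8), cursors c1@3 c2@8, authorship 111..222
After op 5 (move_right): buffer="dgerldge" (len 8), cursors c1@4 c2@8, authorship 111..222
After op 6 (add_cursor(3)): buffer="dgerldge" (len 8), cursors c3@3 c1@4 c2@8, authorship 111..222
After op 7 (move_left): buffer="dgerldge" (len 8), cursors c3@2 c1@3 c2@7, authorship 111..222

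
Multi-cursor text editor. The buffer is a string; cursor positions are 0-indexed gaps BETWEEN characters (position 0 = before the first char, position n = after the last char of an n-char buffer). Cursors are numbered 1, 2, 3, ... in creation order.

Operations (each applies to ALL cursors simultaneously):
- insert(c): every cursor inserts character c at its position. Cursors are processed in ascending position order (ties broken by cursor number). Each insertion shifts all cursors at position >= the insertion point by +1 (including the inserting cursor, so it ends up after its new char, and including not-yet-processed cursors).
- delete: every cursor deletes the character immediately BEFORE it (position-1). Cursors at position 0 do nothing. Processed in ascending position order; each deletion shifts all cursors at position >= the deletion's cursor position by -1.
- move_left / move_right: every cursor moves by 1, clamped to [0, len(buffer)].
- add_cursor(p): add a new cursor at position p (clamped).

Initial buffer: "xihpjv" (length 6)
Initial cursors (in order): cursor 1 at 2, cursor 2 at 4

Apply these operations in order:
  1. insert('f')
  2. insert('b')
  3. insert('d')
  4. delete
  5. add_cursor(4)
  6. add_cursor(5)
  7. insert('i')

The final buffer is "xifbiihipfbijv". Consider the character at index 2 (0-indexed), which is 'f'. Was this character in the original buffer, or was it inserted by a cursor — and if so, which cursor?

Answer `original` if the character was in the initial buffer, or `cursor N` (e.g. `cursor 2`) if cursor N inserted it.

After op 1 (insert('f')): buffer="xifhpfjv" (len 8), cursors c1@3 c2@6, authorship ..1..2..
After op 2 (insert('b')): buffer="xifbhpfbjv" (len 10), cursors c1@4 c2@8, authorship ..11..22..
After op 3 (insert('d')): buffer="xifbdhpfbdjv" (len 12), cursors c1@5 c2@10, authorship ..111..222..
After op 4 (delete): buffer="xifbhpfbjv" (len 10), cursors c1@4 c2@8, authorship ..11..22..
After op 5 (add_cursor(4)): buffer="xifbhpfbjv" (len 10), cursors c1@4 c3@4 c2@8, authorship ..11..22..
After op 6 (add_cursor(5)): buffer="xifbhpfbjv" (len 10), cursors c1@4 c3@4 c4@5 c2@8, authorship ..11..22..
After op 7 (insert('i')): buffer="xifbiihipfbijv" (len 14), cursors c1@6 c3@6 c4@8 c2@12, authorship ..1113.4.222..
Authorship (.=original, N=cursor N): . . 1 1 1 3 . 4 . 2 2 2 . .
Index 2: author = 1

Answer: cursor 1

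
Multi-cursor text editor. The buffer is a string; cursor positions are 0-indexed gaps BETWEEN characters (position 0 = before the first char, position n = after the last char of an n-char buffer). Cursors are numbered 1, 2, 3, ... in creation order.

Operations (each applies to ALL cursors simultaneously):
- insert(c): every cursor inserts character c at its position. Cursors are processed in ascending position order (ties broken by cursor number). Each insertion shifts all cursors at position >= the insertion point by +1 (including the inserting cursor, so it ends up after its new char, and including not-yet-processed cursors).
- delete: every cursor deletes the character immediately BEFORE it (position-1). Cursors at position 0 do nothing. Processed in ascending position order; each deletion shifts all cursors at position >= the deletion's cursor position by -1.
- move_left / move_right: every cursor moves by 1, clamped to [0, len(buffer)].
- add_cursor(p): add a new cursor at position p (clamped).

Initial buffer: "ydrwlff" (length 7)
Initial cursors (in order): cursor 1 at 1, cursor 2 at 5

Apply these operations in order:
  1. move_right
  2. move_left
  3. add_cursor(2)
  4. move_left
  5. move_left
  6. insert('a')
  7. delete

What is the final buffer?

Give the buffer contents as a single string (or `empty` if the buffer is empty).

After op 1 (move_right): buffer="ydrwlff" (len 7), cursors c1@2 c2@6, authorship .......
After op 2 (move_left): buffer="ydrwlff" (len 7), cursors c1@1 c2@5, authorship .......
After op 3 (add_cursor(2)): buffer="ydrwlff" (len 7), cursors c1@1 c3@2 c2@5, authorship .......
After op 4 (move_left): buffer="ydrwlff" (len 7), cursors c1@0 c3@1 c2@4, authorship .......
After op 5 (move_left): buffer="ydrwlff" (len 7), cursors c1@0 c3@0 c2@3, authorship .......
After op 6 (insert('a')): buffer="aaydrawlff" (len 10), cursors c1@2 c3@2 c2@6, authorship 13...2....
After op 7 (delete): buffer="ydrwlff" (len 7), cursors c1@0 c3@0 c2@3, authorship .......

Answer: ydrwlff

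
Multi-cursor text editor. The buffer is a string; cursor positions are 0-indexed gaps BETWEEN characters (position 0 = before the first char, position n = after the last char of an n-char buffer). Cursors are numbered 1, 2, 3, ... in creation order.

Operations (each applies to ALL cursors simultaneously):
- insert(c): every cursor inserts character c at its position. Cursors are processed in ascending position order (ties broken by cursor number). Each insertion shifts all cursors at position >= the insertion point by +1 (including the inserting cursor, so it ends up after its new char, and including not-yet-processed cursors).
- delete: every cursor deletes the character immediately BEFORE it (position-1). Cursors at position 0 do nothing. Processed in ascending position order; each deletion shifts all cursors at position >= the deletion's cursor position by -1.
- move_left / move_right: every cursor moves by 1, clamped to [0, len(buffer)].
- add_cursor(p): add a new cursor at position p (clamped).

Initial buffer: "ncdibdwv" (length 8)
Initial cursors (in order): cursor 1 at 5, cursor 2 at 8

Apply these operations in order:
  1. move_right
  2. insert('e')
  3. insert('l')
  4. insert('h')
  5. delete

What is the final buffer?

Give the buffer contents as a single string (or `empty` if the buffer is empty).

After op 1 (move_right): buffer="ncdibdwv" (len 8), cursors c1@6 c2@8, authorship ........
After op 2 (insert('e')): buffer="ncdibdewve" (len 10), cursors c1@7 c2@10, authorship ......1..2
After op 3 (insert('l')): buffer="ncdibdelwvel" (len 12), cursors c1@8 c2@12, authorship ......11..22
After op 4 (insert('h')): buffer="ncdibdelhwvelh" (len 14), cursors c1@9 c2@14, authorship ......111..222
After op 5 (delete): buffer="ncdibdelwvel" (len 12), cursors c1@8 c2@12, authorship ......11..22

Answer: ncdibdelwvel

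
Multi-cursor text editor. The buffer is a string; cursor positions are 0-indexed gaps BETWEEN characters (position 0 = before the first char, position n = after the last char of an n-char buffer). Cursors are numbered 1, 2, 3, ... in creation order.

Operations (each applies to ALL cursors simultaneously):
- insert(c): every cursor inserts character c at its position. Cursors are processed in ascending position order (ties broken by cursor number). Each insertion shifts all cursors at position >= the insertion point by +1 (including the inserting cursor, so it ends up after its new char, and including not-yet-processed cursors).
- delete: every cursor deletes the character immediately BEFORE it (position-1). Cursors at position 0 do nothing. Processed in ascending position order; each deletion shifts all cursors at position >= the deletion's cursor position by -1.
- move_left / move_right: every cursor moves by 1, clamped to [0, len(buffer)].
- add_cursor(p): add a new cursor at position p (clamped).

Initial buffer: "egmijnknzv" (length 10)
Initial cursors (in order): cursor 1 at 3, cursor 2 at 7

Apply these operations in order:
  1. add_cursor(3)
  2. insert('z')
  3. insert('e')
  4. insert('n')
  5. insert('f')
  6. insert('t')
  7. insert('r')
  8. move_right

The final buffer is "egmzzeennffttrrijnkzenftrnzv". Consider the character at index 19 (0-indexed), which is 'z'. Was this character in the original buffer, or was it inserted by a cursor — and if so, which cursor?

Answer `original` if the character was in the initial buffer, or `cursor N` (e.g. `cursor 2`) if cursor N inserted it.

After op 1 (add_cursor(3)): buffer="egmijnknzv" (len 10), cursors c1@3 c3@3 c2@7, authorship ..........
After op 2 (insert('z')): buffer="egmzzijnkznzv" (len 13), cursors c1@5 c3@5 c2@10, authorship ...13....2...
After op 3 (insert('e')): buffer="egmzzeeijnkzenzv" (len 16), cursors c1@7 c3@7 c2@13, authorship ...1313....22...
After op 4 (insert('n')): buffer="egmzzeennijnkzennzv" (len 19), cursors c1@9 c3@9 c2@16, authorship ...131313....222...
After op 5 (insert('f')): buffer="egmzzeennffijnkzenfnzv" (len 22), cursors c1@11 c3@11 c2@19, authorship ...13131313....2222...
After op 6 (insert('t')): buffer="egmzzeennffttijnkzenftnzv" (len 25), cursors c1@13 c3@13 c2@22, authorship ...1313131313....22222...
After op 7 (insert('r')): buffer="egmzzeennffttrrijnkzenftrnzv" (len 28), cursors c1@15 c3@15 c2@25, authorship ...131313131313....222222...
After op 8 (move_right): buffer="egmzzeennffttrrijnkzenftrnzv" (len 28), cursors c1@16 c3@16 c2@26, authorship ...131313131313....222222...
Authorship (.=original, N=cursor N): . . . 1 3 1 3 1 3 1 3 1 3 1 3 . . . . 2 2 2 2 2 2 . . .
Index 19: author = 2

Answer: cursor 2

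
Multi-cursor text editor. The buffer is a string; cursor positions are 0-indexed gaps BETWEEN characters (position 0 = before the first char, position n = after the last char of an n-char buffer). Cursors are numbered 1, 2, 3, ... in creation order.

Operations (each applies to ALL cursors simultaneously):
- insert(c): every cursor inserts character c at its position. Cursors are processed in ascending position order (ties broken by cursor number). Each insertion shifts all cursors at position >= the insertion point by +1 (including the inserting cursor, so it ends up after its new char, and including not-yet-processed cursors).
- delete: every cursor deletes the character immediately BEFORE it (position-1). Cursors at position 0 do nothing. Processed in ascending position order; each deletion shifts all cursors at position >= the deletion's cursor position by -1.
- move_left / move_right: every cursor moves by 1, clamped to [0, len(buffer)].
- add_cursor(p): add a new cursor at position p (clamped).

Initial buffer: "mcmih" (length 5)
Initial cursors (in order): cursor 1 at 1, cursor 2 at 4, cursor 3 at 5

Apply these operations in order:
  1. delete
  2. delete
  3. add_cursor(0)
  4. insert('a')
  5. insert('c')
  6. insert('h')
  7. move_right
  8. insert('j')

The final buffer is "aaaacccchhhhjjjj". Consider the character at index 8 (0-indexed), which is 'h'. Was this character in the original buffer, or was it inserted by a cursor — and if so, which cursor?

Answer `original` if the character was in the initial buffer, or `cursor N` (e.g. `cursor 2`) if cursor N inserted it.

Answer: cursor 1

Derivation:
After op 1 (delete): buffer="cm" (len 2), cursors c1@0 c2@2 c3@2, authorship ..
After op 2 (delete): buffer="" (len 0), cursors c1@0 c2@0 c3@0, authorship 
After op 3 (add_cursor(0)): buffer="" (len 0), cursors c1@0 c2@0 c3@0 c4@0, authorship 
After op 4 (insert('a')): buffer="aaaa" (len 4), cursors c1@4 c2@4 c3@4 c4@4, authorship 1234
After op 5 (insert('c')): buffer="aaaacccc" (len 8), cursors c1@8 c2@8 c3@8 c4@8, authorship 12341234
After op 6 (insert('h')): buffer="aaaacccchhhh" (len 12), cursors c1@12 c2@12 c3@12 c4@12, authorship 123412341234
After op 7 (move_right): buffer="aaaacccchhhh" (len 12), cursors c1@12 c2@12 c3@12 c4@12, authorship 123412341234
After op 8 (insert('j')): buffer="aaaacccchhhhjjjj" (len 16), cursors c1@16 c2@16 c3@16 c4@16, authorship 1234123412341234
Authorship (.=original, N=cursor N): 1 2 3 4 1 2 3 4 1 2 3 4 1 2 3 4
Index 8: author = 1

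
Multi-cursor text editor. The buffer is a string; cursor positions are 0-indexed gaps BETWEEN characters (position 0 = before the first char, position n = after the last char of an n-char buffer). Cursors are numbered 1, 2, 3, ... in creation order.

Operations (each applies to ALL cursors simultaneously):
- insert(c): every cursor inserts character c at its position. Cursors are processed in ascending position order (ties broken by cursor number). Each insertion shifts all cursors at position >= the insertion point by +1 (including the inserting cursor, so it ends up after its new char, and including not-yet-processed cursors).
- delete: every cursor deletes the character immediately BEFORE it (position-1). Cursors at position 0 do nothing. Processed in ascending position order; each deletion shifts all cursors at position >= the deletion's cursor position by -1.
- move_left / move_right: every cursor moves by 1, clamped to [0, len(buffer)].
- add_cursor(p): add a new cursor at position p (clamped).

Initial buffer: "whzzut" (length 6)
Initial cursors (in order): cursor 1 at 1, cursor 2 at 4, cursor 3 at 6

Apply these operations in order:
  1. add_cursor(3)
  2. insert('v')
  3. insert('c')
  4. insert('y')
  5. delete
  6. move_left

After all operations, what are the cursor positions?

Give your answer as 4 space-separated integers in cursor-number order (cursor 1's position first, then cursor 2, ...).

After op 1 (add_cursor(3)): buffer="whzzut" (len 6), cursors c1@1 c4@3 c2@4 c3@6, authorship ......
After op 2 (insert('v')): buffer="wvhzvzvutv" (len 10), cursors c1@2 c4@5 c2@7 c3@10, authorship .1..4.2..3
After op 3 (insert('c')): buffer="wvchzvczvcutvc" (len 14), cursors c1@3 c4@7 c2@10 c3@14, authorship .11..44.22..33
After op 4 (insert('y')): buffer="wvcyhzvcyzvcyutvcy" (len 18), cursors c1@4 c4@9 c2@13 c3@18, authorship .111..444.222..333
After op 5 (delete): buffer="wvchzvczvcutvc" (len 14), cursors c1@3 c4@7 c2@10 c3@14, authorship .11..44.22..33
After op 6 (move_left): buffer="wvchzvczvcutvc" (len 14), cursors c1@2 c4@6 c2@9 c3@13, authorship .11..44.22..33

Answer: 2 9 13 6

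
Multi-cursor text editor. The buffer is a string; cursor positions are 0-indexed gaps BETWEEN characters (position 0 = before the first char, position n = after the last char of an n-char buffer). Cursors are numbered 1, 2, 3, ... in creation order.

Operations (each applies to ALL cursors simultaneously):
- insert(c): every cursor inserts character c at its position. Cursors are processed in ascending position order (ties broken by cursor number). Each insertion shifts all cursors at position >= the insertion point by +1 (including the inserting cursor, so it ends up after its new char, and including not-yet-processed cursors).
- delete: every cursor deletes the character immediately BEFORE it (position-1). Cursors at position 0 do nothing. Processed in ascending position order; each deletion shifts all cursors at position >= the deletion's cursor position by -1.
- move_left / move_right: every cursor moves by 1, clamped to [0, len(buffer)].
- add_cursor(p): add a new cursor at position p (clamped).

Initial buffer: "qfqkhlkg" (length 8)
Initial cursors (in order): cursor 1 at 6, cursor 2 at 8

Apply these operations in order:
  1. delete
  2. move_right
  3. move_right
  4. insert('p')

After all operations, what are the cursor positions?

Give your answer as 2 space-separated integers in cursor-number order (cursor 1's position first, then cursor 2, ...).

After op 1 (delete): buffer="qfqkhk" (len 6), cursors c1@5 c2@6, authorship ......
After op 2 (move_right): buffer="qfqkhk" (len 6), cursors c1@6 c2@6, authorship ......
After op 3 (move_right): buffer="qfqkhk" (len 6), cursors c1@6 c2@6, authorship ......
After op 4 (insert('p')): buffer="qfqkhkpp" (len 8), cursors c1@8 c2@8, authorship ......12

Answer: 8 8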